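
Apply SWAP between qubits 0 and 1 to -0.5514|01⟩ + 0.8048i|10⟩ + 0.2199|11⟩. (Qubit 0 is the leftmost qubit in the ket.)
0.8048i|01⟩ - 0.5514|10⟩ + 0.2199|11⟩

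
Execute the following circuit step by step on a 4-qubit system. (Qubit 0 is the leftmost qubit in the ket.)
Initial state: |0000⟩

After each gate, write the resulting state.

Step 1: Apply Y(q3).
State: i|0001⟩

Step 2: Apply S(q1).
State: i|0001⟩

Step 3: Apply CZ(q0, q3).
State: i|0001⟩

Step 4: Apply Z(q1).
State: i|0001⟩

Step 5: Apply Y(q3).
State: |0000⟩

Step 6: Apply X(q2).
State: |0010⟩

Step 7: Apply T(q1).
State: |0010⟩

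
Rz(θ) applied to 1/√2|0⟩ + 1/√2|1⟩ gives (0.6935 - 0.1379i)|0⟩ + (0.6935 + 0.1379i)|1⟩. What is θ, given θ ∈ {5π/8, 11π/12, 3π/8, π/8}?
π/8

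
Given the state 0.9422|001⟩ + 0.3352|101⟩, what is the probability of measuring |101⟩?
0.1124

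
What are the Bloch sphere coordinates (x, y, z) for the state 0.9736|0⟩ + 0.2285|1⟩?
(0.4449, 0, 0.8957)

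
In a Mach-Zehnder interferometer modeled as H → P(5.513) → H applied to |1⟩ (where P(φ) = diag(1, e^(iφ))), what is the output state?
(0.1411 + 0.3481i)|0⟩ + (0.8589 - 0.3481i)|1⟩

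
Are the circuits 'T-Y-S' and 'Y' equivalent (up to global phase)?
No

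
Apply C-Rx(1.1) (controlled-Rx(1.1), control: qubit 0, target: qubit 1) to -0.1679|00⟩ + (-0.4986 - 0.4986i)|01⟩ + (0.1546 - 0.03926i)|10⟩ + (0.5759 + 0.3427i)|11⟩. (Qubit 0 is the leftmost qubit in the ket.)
-0.1679|00⟩ + (-0.4986 - 0.4986i)|01⟩ + (0.3109 - 0.3345i)|10⟩ + (0.4704 + 0.2114i)|11⟩

C-Rx(1.1) leaves the control-|0⟩ kets |00⟩, |01⟩ unchanged and applies Rx(1.1) to qubit 1 on the control-|1⟩ pair (|10⟩, |11⟩).
Rx(1.1) = [[cos(θ/2), −i·sin(θ/2)], [−i·sin(θ/2), cos(θ/2)]]; θ = 1.1, cos(θ/2) ≈ 0.852525, sin(θ/2) ≈ 0.522687.
With a = amp(|10⟩) = (0.1546 - 0.03926i) and b = amp(|11⟩) = (0.5759 + 0.3427i):
new amp(|10⟩) = (0.852525)·a + (-0.522687i)·b = (0.3109 - 0.3345i)
new amp(|11⟩) = (-0.522687i)·a + (0.852525)·b = (0.4704 + 0.2114i)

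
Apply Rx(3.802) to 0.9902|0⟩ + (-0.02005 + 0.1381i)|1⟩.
(-0.1904 + 0.01897i)|0⟩ + (0.006501 - 0.9815i)|1⟩

Rx(3.802) = [[cos(θ/2), −i·sin(θ/2)], [−i·sin(θ/2), cos(θ/2)]]; θ = 3.802, cos(θ/2) ≈ -0.324236, sin(θ/2) ≈ 0.945976.
With a = amp(|0⟩) = 0.9902 and b = amp(|1⟩) = (-0.02005 + 0.1381i):
new amp(|0⟩) = (-0.324236)·a + (-0.945976i)·b = (-0.1904 + 0.01897i)
new amp(|1⟩) = (-0.945976i)·a + (-0.324236)·b = (0.006501 - 0.9815i)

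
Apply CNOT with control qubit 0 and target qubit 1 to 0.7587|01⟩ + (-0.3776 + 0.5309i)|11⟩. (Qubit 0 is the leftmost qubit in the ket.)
0.7587|01⟩ + (-0.3776 + 0.5309i)|10⟩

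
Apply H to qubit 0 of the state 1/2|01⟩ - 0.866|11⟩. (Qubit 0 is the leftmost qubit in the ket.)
-0.2588|01⟩ + 0.9659|11⟩

H on qubit 0 mixes each pair of kets that differ only in qubit 0: amplitudes (a, b) of (|…0…⟩, |…1…⟩) become ((a + b)/√2, (a − b)/√2). Kets absent from the input have amplitude 0.
(|01⟩, |11⟩): (a, b) = (1/2, -0.866) → (-0.2588, 0.9659)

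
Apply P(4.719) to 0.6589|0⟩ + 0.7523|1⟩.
0.6589|0⟩ + (0.004973 - 0.7523i)|1⟩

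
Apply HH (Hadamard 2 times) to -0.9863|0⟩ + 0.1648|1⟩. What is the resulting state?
-0.9863|0⟩ + 0.1648|1⟩

H² = I, so an even number of Hadamards cancels: H^2 = I and the state is unchanged.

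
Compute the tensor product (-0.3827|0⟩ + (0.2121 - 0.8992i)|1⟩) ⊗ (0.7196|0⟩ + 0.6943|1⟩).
-0.2754|00⟩ - 0.2657|01⟩ + (0.1526 - 0.6471i)|10⟩ + (0.1473 - 0.6243i)|11⟩

amp(|b₁b₂…⟩) = product of the factor amplitudes for bits b₁, b₂, …; only kets whose every factor amplitude is nonzero survive.
|00⟩: (-0.3827)(0.7196) = -0.2754
|01⟩: (-0.3827)(0.6943) = -0.2657
|10⟩: (0.2121 - 0.8992i)(0.7196) = (0.1526 - 0.6471i)
|11⟩: (0.2121 - 0.8992i)(0.6943) = (0.1473 - 0.6243i)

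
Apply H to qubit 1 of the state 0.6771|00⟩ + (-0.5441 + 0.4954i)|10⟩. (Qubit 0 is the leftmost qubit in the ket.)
0.4788|00⟩ + 0.4788|01⟩ + (-0.3847 + 0.3503i)|10⟩ + (-0.3847 + 0.3503i)|11⟩

H on qubit 1 mixes each pair of kets that differ only in qubit 1: amplitudes (a, b) of (|…0…⟩, |…1…⟩) become ((a + b)/√2, (a − b)/√2). Kets absent from the input have amplitude 0.
(|00⟩, |01⟩): (a, b) = (0.6771, 0) → (0.4788, 0.4788)
(|10⟩, |11⟩): (a, b) = ((-0.5441 + 0.4954i), 0) → ((-0.3847 + 0.3503i), (-0.3847 + 0.3503i))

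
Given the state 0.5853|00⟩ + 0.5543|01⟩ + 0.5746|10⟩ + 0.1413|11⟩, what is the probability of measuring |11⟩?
0.01997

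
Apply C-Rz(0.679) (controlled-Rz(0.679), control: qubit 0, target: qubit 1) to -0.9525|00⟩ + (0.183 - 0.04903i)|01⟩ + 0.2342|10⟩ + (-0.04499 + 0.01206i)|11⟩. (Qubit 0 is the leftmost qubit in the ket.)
-0.9525|00⟩ + (0.183 - 0.04903i)|01⟩ + (0.2208 - 0.07799i)|10⟩ + (-0.04644 - 0.003611i)|11⟩

C-Rz(0.679) leaves the control-|0⟩ kets |00⟩, |01⟩ unchanged and applies Rz(0.679) to qubit 1 on the control-|1⟩ pair (|10⟩, |11⟩).
Rz(0.679) = [[e^(−iθ/2), 0], [0, e^(iθ/2)]] with e^(±iθ/2) = cos(θ/2) ± i·sin(θ/2); θ = 0.679, cos(θ/2) ≈ 0.942921, sin(θ/2) ≈ 0.333016.
With a = amp(|10⟩) = 0.2342 and b = amp(|11⟩) = (-0.04499 + 0.01206i):
new amp(|10⟩) = (0.942921 - 0.333016i)·a = (0.2208 - 0.07799i)
new amp(|11⟩) = (0.942921 + 0.333016i)·b = (-0.04644 - 0.003611i)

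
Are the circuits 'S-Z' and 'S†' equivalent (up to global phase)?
Yes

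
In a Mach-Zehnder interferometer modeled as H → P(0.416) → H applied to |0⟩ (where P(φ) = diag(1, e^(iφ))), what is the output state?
(0.9574 + 0.2021i)|0⟩ + (0.04264 - 0.2021i)|1⟩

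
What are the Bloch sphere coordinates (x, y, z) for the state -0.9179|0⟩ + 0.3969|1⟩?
(-0.7286, 0, 0.685)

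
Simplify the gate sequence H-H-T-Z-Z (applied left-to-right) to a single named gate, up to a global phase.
T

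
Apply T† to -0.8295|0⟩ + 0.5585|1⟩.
-0.8295|0⟩ + (0.3949 - 0.3949i)|1⟩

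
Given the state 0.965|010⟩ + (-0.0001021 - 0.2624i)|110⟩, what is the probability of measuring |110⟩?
0.06885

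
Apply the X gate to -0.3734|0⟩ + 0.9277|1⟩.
0.9277|0⟩ - 0.3734|1⟩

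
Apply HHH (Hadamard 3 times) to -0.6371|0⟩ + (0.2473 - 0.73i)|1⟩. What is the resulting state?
(-0.2756 - 0.5162i)|0⟩ + (-0.6254 + 0.5162i)|1⟩

H² = I, so H^3 = H: a single Hadamard. With (a, b) = (-0.6371, (0.2473 - 0.73i)), H gives ((a + b)/√2, (a − b)/√2) = ((-0.2756 - 0.5162i), (-0.6254 + 0.5162i)).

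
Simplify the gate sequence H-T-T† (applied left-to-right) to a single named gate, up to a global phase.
H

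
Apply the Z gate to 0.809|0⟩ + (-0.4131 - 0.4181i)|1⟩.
0.809|0⟩ + (0.4131 + 0.4181i)|1⟩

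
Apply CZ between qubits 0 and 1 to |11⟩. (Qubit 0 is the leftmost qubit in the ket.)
-|11⟩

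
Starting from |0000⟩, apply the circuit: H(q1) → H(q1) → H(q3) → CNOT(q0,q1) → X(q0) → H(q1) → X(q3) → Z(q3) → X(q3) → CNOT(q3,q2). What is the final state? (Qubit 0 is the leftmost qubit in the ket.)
-1/2|1000⟩ + 1/2|1011⟩ - 1/2|1100⟩ + 1/2|1111⟩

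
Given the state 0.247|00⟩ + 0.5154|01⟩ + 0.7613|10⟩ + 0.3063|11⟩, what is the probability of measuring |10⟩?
0.5796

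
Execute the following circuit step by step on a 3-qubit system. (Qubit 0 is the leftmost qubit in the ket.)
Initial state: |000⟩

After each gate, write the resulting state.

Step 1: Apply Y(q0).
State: i|100⟩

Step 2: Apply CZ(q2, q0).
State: i|100⟩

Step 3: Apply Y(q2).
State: -|101⟩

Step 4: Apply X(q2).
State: -|100⟩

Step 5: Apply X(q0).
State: -|000⟩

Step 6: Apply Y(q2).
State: -i|001⟩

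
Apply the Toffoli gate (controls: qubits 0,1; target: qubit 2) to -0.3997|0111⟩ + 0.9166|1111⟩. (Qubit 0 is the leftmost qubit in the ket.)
-0.3997|0111⟩ + 0.9166|1101⟩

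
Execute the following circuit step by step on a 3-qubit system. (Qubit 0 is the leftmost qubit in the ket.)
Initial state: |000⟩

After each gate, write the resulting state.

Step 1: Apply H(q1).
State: 1/√2|000⟩ + 1/√2|010⟩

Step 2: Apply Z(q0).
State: 1/√2|000⟩ + 1/√2|010⟩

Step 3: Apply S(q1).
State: 1/√2|000⟩ + (1/√2)i|010⟩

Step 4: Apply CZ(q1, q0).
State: 1/√2|000⟩ + (1/√2)i|010⟩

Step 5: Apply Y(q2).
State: (1/√2)i|001⟩ - 1/√2|011⟩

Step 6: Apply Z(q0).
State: (1/√2)i|001⟩ - 1/√2|011⟩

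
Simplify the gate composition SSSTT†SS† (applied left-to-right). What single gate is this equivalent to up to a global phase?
S†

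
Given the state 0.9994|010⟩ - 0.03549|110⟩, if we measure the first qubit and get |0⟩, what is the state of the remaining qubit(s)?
|10⟩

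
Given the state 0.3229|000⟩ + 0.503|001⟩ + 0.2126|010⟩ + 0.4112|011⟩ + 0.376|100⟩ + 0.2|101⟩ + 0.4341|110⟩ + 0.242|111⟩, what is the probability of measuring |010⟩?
0.0452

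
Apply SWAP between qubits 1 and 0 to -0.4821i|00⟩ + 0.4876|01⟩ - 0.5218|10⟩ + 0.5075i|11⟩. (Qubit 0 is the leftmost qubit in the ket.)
-0.4821i|00⟩ - 0.5218|01⟩ + 0.4876|10⟩ + 0.5075i|11⟩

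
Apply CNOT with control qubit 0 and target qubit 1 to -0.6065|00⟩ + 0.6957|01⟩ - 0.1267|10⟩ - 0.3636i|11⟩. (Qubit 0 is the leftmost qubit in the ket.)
-0.6065|00⟩ + 0.6957|01⟩ - 0.3636i|10⟩ - 0.1267|11⟩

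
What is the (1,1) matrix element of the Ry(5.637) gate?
-0.9483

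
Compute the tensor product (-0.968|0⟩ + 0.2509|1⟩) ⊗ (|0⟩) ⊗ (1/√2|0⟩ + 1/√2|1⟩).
-0.6845|000⟩ - 0.6845|001⟩ + 0.1774|100⟩ + 0.1774|101⟩

amp(|b₁b₂…⟩) = product of the factor amplitudes for bits b₁, b₂, …; only kets whose every factor amplitude is nonzero survive.
|000⟩: (-0.968)(1)(1/√2) = -0.6845
|001⟩: (-0.968)(1)(1/√2) = -0.6845
|100⟩: (0.2509)(1)(1/√2) = 0.1774
|101⟩: (0.2509)(1)(1/√2) = 0.1774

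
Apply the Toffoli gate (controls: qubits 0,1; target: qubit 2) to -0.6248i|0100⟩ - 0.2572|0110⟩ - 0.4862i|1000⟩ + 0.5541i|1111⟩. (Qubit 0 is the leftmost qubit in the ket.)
-0.6248i|0100⟩ - 0.2572|0110⟩ - 0.4862i|1000⟩ + 0.5541i|1101⟩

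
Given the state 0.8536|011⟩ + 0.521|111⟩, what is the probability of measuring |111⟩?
0.2714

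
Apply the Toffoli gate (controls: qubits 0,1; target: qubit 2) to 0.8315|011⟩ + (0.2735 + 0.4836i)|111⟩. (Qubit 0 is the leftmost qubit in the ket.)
0.8315|011⟩ + (0.2735 + 0.4836i)|110⟩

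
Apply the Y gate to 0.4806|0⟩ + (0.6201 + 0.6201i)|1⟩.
(0.6201 - 0.6201i)|0⟩ + 0.4806i|1⟩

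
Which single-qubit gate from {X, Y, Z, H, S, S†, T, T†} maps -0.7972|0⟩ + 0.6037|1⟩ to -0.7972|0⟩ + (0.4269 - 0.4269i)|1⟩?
T†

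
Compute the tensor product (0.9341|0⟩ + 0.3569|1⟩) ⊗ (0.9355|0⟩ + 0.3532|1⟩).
0.8739|00⟩ + 0.3299|01⟩ + 0.3339|10⟩ + 0.1261|11⟩

amp(|b₁b₂…⟩) = product of the factor amplitudes for bits b₁, b₂, …; only kets whose every factor amplitude is nonzero survive.
|00⟩: (0.9341)(0.9355) = 0.8739
|01⟩: (0.9341)(0.3532) = 0.3299
|10⟩: (0.3569)(0.9355) = 0.3339
|11⟩: (0.3569)(0.3532) = 0.1261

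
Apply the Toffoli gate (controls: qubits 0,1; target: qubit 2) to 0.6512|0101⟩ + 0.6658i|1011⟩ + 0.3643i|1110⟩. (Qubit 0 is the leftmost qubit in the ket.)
0.6512|0101⟩ + 0.6658i|1011⟩ + 0.3643i|1100⟩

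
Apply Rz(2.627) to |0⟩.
(0.2545 - 0.9671i)|0⟩

Rz(2.627) = [[e^(−iθ/2), 0], [0, e^(iθ/2)]] with e^(±iθ/2) = cos(θ/2) ± i·sin(θ/2); θ = 2.627, cos(θ/2) ≈ 0.254467, sin(θ/2) ≈ 0.967082.
With a = amp(|0⟩) = 1 and b = amp(|1⟩) = 0:
new amp(|0⟩) = (0.254467 - 0.967082i)·a = (0.2545 - 0.9671i)
new amp(|1⟩) = (0.254467 + 0.967082i)·b = 0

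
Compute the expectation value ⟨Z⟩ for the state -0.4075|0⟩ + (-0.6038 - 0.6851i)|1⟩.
-0.6679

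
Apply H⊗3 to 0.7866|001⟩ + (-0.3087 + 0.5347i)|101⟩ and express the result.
(0.169 + 0.189i)|000⟩ + (-0.169 - 0.189i)|001⟩ + (0.169 + 0.189i)|010⟩ + (-0.169 - 0.189i)|011⟩ + (0.3872 - 0.189i)|100⟩ + (-0.3872 + 0.189i)|101⟩ + (0.3872 - 0.189i)|110⟩ + (-0.3872 + 0.189i)|111⟩

H⊗3 gives amp(|y⟩) = (1/2√2) Σ_x (−1)^(x·y) amp(|x⟩), where x·y is the number of positions in which both x and y have a 1.
|000⟩: (0.7866 + (-0.3087 + 0.5347i))/(2√2) = (0.169 + 0.189i)
|001⟩: (-0.7866 - (-0.3087 + 0.5347i))/(2√2) = (-0.169 - 0.189i)
|010⟩: (0.7866 + (-0.3087 + 0.5347i))/(2√2) = (0.169 + 0.189i)
|011⟩: (-0.7866 - (-0.3087 + 0.5347i))/(2√2) = (-0.169 - 0.189i)
|100⟩: (0.7866 - (-0.3087 + 0.5347i))/(2√2) = (0.3872 - 0.189i)
|101⟩: (-0.7866 + (-0.3087 + 0.5347i))/(2√2) = (-0.3872 + 0.189i)
|110⟩: (0.7866 - (-0.3087 + 0.5347i))/(2√2) = (0.3872 - 0.189i)
|111⟩: (-0.7866 + (-0.3087 + 0.5347i))/(2√2) = (-0.3872 + 0.189i)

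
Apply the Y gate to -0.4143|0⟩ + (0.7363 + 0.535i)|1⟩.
(0.535 - 0.7363i)|0⟩ - 0.4143i|1⟩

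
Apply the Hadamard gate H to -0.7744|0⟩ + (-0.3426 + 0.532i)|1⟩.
(-0.7898 + 0.3762i)|0⟩ + (-0.3053 - 0.3762i)|1⟩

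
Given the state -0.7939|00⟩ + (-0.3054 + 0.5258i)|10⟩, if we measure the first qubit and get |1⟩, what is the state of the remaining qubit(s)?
(-0.5023 + 0.8647i)|0⟩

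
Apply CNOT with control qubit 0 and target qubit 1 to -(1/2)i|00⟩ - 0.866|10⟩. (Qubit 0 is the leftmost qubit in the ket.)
-(1/2)i|00⟩ - 0.866|11⟩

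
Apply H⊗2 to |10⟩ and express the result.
1/2|00⟩ + 1/2|01⟩ - 1/2|10⟩ - 1/2|11⟩

H⊗2 gives amp(|y⟩) = (1/2) Σ_x (−1)^(x·y) amp(|x⟩), where x·y is the number of positions in which both x and y have a 1.
|00⟩: (1)/2 = 1/2
|01⟩: (1)/2 = 1/2
|10⟩: (-1)/2 = -1/2
|11⟩: (-1)/2 = -1/2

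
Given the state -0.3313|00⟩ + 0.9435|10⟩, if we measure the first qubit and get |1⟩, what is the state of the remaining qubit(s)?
|0⟩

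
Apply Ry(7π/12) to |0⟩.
0.6088|0⟩ + 0.7934|1⟩

Ry(7π/12) = [[cos(θ/2), −sin(θ/2)], [sin(θ/2), cos(θ/2)]]; θ = 7π/12, cos(θ/2) ≈ 0.608761, sin(θ/2) ≈ 0.793353.
With a = amp(|0⟩) = 1 and b = amp(|1⟩) = 0:
new amp(|0⟩) = (0.608761)·a + (-0.793353)·b = 0.6088
new amp(|1⟩) = (0.793353)·a + (0.608761)·b = 0.7934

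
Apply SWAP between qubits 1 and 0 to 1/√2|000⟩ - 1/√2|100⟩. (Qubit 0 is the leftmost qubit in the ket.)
1/√2|000⟩ - 1/√2|010⟩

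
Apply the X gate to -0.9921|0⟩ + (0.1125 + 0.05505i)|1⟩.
(0.1125 + 0.05505i)|0⟩ - 0.9921|1⟩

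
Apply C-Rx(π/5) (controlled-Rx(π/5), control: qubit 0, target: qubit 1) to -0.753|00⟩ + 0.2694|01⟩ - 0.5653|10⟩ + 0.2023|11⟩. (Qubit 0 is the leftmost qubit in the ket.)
-0.753|00⟩ + 0.2694|01⟩ + (-0.5376 - 0.06251i)|10⟩ + (0.1924 + 0.1747i)|11⟩

C-Rx(π/5) leaves the control-|0⟩ kets |00⟩, |01⟩ unchanged and applies Rx(π/5) to qubit 1 on the control-|1⟩ pair (|10⟩, |11⟩).
Rx(π/5) = [[cos(θ/2), −i·sin(θ/2)], [−i·sin(θ/2), cos(θ/2)]]; θ = π/5, cos(θ/2) ≈ 0.951057, sin(θ/2) ≈ 0.309017.
With a = amp(|10⟩) = -0.5653 and b = amp(|11⟩) = 0.2023:
new amp(|10⟩) = (0.951057)·a + (-0.309017i)·b = (-0.5376 - 0.06251i)
new amp(|11⟩) = (-0.309017i)·a + (0.951057)·b = (0.1924 + 0.1747i)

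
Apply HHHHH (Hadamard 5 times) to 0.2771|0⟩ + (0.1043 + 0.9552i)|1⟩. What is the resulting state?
(0.2697 + 0.6754i)|0⟩ + (0.1222 - 0.6754i)|1⟩

H² = I, so H^5 = H: a single Hadamard. With (a, b) = (0.2771, (0.1043 + 0.9552i)), H gives ((a + b)/√2, (a − b)/√2) = ((0.2697 + 0.6754i), (0.1222 - 0.6754i)).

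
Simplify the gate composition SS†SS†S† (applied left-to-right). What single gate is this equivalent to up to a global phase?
S†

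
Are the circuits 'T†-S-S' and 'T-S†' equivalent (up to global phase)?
No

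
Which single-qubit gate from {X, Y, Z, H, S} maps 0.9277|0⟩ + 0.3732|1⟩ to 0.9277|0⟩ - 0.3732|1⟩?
Z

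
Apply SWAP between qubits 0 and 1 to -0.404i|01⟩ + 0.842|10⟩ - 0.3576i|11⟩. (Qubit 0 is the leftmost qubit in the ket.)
0.842|01⟩ - 0.404i|10⟩ - 0.3576i|11⟩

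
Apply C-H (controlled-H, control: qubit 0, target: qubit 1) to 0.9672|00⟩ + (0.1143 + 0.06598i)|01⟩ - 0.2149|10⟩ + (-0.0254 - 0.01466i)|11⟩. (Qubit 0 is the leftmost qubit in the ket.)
0.9672|00⟩ + (0.1143 + 0.06598i)|01⟩ + (-0.1699 - 0.01037i)|10⟩ + (-0.134 + 0.01037i)|11⟩

C-H leaves the control-|0⟩ kets |00⟩, |01⟩ unchanged and applies H to qubit 1 on the control-|1⟩ pair (|10⟩, |11⟩).
H = [[1/√2, 1/√2], [1/√2, -1/√2]].
With a = amp(|10⟩) = -0.2149 and b = amp(|11⟩) = (-0.0254 - 0.01466i):
new amp(|10⟩) = (1/√2)·a + (1/√2)·b = (-0.1699 - 0.01037i)
new amp(|11⟩) = (1/√2)·a + (-1/√2)·b = (-0.134 + 0.01037i)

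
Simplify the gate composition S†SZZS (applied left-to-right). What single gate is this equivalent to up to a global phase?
S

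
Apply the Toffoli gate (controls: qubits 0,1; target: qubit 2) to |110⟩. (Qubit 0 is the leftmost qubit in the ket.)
|111⟩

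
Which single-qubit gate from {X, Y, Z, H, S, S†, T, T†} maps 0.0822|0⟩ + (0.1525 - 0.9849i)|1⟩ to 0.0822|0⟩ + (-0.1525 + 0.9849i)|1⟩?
Z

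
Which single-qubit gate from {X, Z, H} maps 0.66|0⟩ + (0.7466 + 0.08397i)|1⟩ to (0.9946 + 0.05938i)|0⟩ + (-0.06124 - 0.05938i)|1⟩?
H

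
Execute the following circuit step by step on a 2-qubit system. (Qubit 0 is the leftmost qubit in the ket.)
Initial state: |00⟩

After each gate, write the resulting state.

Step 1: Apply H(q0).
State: 1/√2|00⟩ + 1/√2|10⟩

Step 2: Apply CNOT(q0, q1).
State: 1/√2|00⟩ + 1/√2|11⟩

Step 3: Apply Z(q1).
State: 1/√2|00⟩ - 1/√2|11⟩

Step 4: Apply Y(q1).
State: (1/√2)i|01⟩ + (1/√2)i|10⟩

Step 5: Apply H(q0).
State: (1/2)i|00⟩ + (1/2)i|01⟩ - (1/2)i|10⟩ + (1/2)i|11⟩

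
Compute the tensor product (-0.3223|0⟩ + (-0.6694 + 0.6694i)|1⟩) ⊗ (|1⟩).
-0.3223|01⟩ + (-0.6694 + 0.6694i)|11⟩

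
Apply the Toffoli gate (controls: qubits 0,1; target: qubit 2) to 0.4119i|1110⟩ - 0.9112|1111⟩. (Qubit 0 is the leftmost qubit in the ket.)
0.4119i|1100⟩ - 0.9112|1101⟩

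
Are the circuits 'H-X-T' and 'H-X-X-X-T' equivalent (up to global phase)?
Yes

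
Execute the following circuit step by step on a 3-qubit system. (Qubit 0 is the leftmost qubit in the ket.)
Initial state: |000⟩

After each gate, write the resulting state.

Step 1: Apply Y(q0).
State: i|100⟩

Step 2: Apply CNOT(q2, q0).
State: i|100⟩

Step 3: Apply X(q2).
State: i|101⟩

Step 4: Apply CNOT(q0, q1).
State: i|111⟩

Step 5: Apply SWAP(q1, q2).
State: i|111⟩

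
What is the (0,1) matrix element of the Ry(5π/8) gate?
-0.8315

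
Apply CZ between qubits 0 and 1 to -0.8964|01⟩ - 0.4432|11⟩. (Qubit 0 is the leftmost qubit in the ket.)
-0.8964|01⟩ + 0.4432|11⟩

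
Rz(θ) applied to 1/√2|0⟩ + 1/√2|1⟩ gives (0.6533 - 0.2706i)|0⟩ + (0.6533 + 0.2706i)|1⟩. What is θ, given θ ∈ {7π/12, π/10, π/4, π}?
π/4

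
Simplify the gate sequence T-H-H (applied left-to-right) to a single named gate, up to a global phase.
T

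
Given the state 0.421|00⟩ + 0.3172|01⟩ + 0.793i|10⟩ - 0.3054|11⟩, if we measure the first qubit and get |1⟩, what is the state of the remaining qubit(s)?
0.9332i|0⟩ - 0.3594|1⟩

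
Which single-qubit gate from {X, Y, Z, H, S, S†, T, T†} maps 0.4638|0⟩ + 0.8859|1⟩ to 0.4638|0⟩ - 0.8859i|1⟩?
S†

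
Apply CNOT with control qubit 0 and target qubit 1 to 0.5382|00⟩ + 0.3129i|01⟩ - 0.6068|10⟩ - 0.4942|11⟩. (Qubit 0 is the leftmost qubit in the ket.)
0.5382|00⟩ + 0.3129i|01⟩ - 0.4942|10⟩ - 0.6068|11⟩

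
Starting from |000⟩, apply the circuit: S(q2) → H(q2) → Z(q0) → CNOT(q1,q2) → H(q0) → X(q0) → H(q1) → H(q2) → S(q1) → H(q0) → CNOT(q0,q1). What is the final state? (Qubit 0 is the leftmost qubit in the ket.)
1/√2|000⟩ + (1/√2)i|010⟩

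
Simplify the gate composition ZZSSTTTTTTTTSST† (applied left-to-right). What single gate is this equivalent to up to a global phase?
T†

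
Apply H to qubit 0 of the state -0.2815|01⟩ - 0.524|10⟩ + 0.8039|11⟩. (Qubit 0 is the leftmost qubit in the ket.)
-0.3705|00⟩ + 0.3694|01⟩ + 0.3705|10⟩ - 0.7675|11⟩

H on qubit 0 mixes each pair of kets that differ only in qubit 0: amplitudes (a, b) of (|…0…⟩, |…1…⟩) become ((a + b)/√2, (a − b)/√2). Kets absent from the input have amplitude 0.
(|00⟩, |10⟩): (a, b) = (0, -0.524) → (-0.3705, 0.3705)
(|01⟩, |11⟩): (a, b) = (-0.2815, 0.8039) → (0.3694, -0.7675)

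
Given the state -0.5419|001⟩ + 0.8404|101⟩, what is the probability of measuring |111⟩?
0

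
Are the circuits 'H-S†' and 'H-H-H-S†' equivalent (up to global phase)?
Yes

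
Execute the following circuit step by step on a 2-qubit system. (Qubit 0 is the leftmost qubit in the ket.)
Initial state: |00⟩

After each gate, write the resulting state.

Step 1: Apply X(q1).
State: |01⟩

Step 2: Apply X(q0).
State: |11⟩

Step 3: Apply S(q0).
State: i|11⟩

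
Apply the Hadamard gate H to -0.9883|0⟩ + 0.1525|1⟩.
-0.591|0⟩ - 0.8067|1⟩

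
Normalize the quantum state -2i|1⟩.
-i|1⟩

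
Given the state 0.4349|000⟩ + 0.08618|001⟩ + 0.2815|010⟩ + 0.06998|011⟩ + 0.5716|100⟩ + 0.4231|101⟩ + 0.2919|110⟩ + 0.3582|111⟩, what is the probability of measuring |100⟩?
0.3267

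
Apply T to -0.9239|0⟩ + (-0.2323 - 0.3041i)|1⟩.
-0.9239|0⟩ + (0.05077 - 0.3793i)|1⟩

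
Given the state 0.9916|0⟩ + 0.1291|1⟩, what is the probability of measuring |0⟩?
0.9833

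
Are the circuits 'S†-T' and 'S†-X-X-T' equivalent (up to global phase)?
Yes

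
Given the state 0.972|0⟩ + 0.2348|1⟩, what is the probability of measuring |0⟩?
0.9448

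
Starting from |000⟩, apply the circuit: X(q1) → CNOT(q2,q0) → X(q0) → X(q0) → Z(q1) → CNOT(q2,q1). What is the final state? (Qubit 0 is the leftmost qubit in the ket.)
-|010⟩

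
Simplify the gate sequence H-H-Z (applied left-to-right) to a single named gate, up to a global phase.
Z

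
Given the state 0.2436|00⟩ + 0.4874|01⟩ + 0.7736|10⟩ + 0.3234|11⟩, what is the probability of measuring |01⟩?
0.2376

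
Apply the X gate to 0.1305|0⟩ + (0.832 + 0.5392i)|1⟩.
(0.832 + 0.5392i)|0⟩ + 0.1305|1⟩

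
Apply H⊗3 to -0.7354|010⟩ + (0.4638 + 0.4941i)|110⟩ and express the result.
(-0.09603 + 0.1747i)|000⟩ + (-0.09603 + 0.1747i)|001⟩ + (0.09603 - 0.1747i)|010⟩ + (0.09603 - 0.1747i)|011⟩ + (-0.424 - 0.1747i)|100⟩ + (-0.424 - 0.1747i)|101⟩ + (0.424 + 0.1747i)|110⟩ + (0.424 + 0.1747i)|111⟩

H⊗3 gives amp(|y⟩) = (1/2√2) Σ_x (−1)^(x·y) amp(|x⟩), where x·y is the number of positions in which both x and y have a 1.
|000⟩: (-0.7354 + (0.4638 + 0.4941i))/(2√2) = (-0.09603 + 0.1747i)
|001⟩: (-0.7354 + (0.4638 + 0.4941i))/(2√2) = (-0.09603 + 0.1747i)
|010⟩: (0.7354 - (0.4638 + 0.4941i))/(2√2) = (0.09603 - 0.1747i)
|011⟩: (0.7354 - (0.4638 + 0.4941i))/(2√2) = (0.09603 - 0.1747i)
|100⟩: (-0.7354 - (0.4638 + 0.4941i))/(2√2) = (-0.424 - 0.1747i)
|101⟩: (-0.7354 - (0.4638 + 0.4941i))/(2√2) = (-0.424 - 0.1747i)
|110⟩: (0.7354 + (0.4638 + 0.4941i))/(2√2) = (0.424 + 0.1747i)
|111⟩: (0.7354 + (0.4638 + 0.4941i))/(2√2) = (0.424 + 0.1747i)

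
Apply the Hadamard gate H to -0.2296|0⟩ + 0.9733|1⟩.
0.5259|0⟩ - 0.8506|1⟩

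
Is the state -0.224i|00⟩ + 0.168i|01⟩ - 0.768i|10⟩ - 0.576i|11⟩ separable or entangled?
Entangled

Writing the state as a|00⟩ + b|01⟩ + c|10⟩ + d|11⟩, it is a product state iff ad − bc = 0.
Here (a, b, c, d) = (-0.224i, 0.168i, -0.768i, -0.576i): ad − bc = (-0.224i)(-0.576i) − (0.168i)(-0.768i) = -0.258 ≠ 0, so the state is entangled.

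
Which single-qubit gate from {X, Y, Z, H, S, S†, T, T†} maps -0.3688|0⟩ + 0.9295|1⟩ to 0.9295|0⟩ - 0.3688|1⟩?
X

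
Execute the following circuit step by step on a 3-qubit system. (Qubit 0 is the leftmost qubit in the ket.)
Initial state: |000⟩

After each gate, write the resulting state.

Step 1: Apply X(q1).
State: |010⟩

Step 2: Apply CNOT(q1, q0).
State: |110⟩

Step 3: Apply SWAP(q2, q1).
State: |101⟩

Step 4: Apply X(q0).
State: |001⟩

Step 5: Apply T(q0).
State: |001⟩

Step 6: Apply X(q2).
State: |000⟩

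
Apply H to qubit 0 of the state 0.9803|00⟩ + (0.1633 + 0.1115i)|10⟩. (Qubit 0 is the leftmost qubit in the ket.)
(0.8086 + 0.07884i)|00⟩ + (0.5777 - 0.07884i)|10⟩

H on qubit 0 mixes each pair of kets that differ only in qubit 0: amplitudes (a, b) of (|…0…⟩, |…1…⟩) become ((a + b)/√2, (a − b)/√2). Kets absent from the input have amplitude 0.
(|00⟩, |10⟩): (a, b) = (0.9803, (0.1633 + 0.1115i)) → ((0.8086 + 0.07884i), (0.5777 - 0.07884i))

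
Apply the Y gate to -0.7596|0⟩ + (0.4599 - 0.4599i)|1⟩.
(-0.4599 - 0.4599i)|0⟩ - 0.7596i|1⟩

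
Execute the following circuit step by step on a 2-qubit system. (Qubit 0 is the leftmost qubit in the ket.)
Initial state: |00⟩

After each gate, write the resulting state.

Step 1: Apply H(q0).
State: 1/√2|00⟩ + 1/√2|10⟩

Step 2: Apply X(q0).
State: 1/√2|00⟩ + 1/√2|10⟩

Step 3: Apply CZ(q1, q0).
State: 1/√2|00⟩ + 1/√2|10⟩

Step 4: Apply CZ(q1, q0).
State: 1/√2|00⟩ + 1/√2|10⟩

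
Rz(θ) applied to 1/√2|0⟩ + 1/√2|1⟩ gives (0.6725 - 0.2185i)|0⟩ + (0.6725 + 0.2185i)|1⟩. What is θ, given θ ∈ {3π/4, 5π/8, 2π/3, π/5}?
π/5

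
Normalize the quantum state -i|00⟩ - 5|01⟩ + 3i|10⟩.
-0.169i|00⟩ - 0.8452|01⟩ + 0.5071i|10⟩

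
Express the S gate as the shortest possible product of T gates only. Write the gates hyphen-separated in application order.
T-T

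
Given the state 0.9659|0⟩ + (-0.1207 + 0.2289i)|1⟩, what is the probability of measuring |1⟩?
0.06696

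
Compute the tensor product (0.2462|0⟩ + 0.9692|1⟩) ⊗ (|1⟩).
0.2462|01⟩ + 0.9692|11⟩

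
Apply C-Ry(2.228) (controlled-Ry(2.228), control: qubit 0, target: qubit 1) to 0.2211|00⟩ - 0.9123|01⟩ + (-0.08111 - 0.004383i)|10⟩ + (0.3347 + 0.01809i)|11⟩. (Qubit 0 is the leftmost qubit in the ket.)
0.2211|00⟩ - 0.9123|01⟩ + (-0.3362 - 0.01817i)|10⟩ + (0.07483 + 0.004045i)|11⟩

C-Ry(2.228) leaves the control-|0⟩ kets |00⟩, |01⟩ unchanged and applies Ry(2.228) to qubit 1 on the control-|1⟩ pair (|10⟩, |11⟩).
Ry(2.228) = [[cos(θ/2), −sin(θ/2)], [sin(θ/2), cos(θ/2)]]; θ = 2.228, cos(θ/2) ≈ 0.441075, sin(θ/2) ≈ 0.89747.
With a = amp(|10⟩) = (-0.08111 - 0.004383i) and b = amp(|11⟩) = (0.3347 + 0.01809i):
new amp(|10⟩) = (0.441075)·a + (-0.89747)·b = (-0.3362 - 0.01817i)
new amp(|11⟩) = (0.89747)·a + (0.441075)·b = (0.07483 + 0.004045i)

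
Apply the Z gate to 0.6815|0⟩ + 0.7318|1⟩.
0.6815|0⟩ - 0.7318|1⟩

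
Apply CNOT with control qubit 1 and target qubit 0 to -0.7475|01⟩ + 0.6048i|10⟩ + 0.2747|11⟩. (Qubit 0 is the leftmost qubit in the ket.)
0.2747|01⟩ + 0.6048i|10⟩ - 0.7475|11⟩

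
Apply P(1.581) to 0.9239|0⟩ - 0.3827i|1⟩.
0.9239|0⟩ + (0.3827 + 0.003905i)|1⟩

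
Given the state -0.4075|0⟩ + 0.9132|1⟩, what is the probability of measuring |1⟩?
0.8339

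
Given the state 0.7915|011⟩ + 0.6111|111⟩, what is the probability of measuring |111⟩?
0.3734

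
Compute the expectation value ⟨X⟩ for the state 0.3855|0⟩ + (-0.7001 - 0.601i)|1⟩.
-0.5398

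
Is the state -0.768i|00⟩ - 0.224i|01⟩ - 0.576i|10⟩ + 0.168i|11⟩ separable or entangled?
Entangled

Writing the state as a|00⟩ + b|01⟩ + c|10⟩ + d|11⟩, it is a product state iff ad − bc = 0.
Here (a, b, c, d) = (-0.768i, -0.224i, -0.576i, 0.168i): ad − bc = (-0.768i)(0.168i) − (-0.224i)(-0.576i) = 0.258 ≠ 0, so the state is entangled.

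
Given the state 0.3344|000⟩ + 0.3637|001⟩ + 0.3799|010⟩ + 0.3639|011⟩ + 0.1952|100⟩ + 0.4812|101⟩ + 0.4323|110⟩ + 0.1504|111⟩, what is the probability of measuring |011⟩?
0.1324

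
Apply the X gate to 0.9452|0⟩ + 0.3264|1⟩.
0.3264|0⟩ + 0.9452|1⟩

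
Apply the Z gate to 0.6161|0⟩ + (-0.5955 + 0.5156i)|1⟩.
0.6161|0⟩ + (0.5955 - 0.5156i)|1⟩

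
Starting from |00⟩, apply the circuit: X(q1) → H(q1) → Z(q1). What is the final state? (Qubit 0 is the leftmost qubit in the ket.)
1/√2|00⟩ + 1/√2|01⟩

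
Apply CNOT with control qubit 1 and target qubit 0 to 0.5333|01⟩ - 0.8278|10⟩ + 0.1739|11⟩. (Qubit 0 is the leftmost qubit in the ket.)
0.1739|01⟩ - 0.8278|10⟩ + 0.5333|11⟩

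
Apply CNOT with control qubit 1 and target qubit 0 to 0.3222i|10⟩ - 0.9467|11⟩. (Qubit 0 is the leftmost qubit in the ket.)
-0.9467|01⟩ + 0.3222i|10⟩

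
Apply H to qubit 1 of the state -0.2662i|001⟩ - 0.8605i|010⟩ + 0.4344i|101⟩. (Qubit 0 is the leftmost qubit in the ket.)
-0.6085i|000⟩ - 0.1882i|001⟩ + 0.6085i|010⟩ - 0.1882i|011⟩ + 0.3072i|101⟩ + 0.3072i|111⟩

H on qubit 1 mixes each pair of kets that differ only in qubit 1: amplitudes (a, b) of (|…0…⟩, |…1…⟩) become ((a + b)/√2, (a − b)/√2). Kets absent from the input have amplitude 0.
(|000⟩, |010⟩): (a, b) = (0, -0.8605i) → (-0.6085i, 0.6085i)
(|001⟩, |011⟩): (a, b) = (-0.2662i, 0) → (-0.1882i, -0.1882i)
(|101⟩, |111⟩): (a, b) = (0.4344i, 0) → (0.3072i, 0.3072i)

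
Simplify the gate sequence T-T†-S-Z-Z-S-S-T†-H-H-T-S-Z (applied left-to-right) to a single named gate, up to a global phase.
Z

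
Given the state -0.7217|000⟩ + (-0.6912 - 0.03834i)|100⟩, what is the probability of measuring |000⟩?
0.5209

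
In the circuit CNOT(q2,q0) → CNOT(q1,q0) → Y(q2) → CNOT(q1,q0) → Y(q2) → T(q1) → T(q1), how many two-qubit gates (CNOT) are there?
3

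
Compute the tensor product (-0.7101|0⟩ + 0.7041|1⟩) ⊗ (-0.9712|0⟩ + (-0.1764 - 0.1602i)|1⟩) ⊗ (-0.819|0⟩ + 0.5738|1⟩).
-0.5648|000⟩ + 0.3957|001⟩ + (-0.1026 - 0.09317i)|010⟩ + (0.07188 + 0.06527i)|011⟩ + 0.5601|100⟩ - 0.3924|101⟩ + (0.1017 + 0.09238i)|110⟩ + (-0.07127 - 0.06472i)|111⟩

amp(|b₁b₂…⟩) = product of the factor amplitudes for bits b₁, b₂, …; only kets whose every factor amplitude is nonzero survive.
|000⟩: (-0.7101)(-0.9712)(-0.819) = -0.5648
|001⟩: (-0.7101)(-0.9712)(0.5738) = 0.3957
|010⟩: (-0.7101)(-0.1764 - 0.1602i)(-0.819) = (-0.1026 - 0.09317i)
|011⟩: (-0.7101)(-0.1764 - 0.1602i)(0.5738) = (0.07188 + 0.06527i)
|100⟩: (0.7041)(-0.9712)(-0.819) = 0.5601
|101⟩: (0.7041)(-0.9712)(0.5738) = -0.3924
|110⟩: (0.7041)(-0.1764 - 0.1602i)(-0.819) = (0.1017 + 0.09238i)
|111⟩: (0.7041)(-0.1764 - 0.1602i)(0.5738) = (-0.07127 - 0.06472i)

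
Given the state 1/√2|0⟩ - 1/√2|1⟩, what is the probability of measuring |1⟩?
1/2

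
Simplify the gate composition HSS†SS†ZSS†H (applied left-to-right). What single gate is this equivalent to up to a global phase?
X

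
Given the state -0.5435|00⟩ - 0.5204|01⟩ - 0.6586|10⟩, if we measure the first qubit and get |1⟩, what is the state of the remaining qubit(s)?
-|0⟩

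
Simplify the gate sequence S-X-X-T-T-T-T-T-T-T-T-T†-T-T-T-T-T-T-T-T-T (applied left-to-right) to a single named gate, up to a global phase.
S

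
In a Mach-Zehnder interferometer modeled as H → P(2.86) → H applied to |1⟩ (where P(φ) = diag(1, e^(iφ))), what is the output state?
(0.9803 - 0.1389i)|0⟩ + (0.01969 + 0.1389i)|1⟩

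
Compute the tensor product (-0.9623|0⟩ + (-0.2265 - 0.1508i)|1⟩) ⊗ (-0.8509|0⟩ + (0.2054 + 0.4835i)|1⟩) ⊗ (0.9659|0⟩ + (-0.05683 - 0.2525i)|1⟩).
0.7909|000⟩ + (-0.04653 - 0.2068i)|001⟩ + (-0.1909 - 0.4494i)|010⟩ + (-0.1062 + 0.07635i)|011⟩ + (0.1862 + 0.1239i)|100⟩ + (0.02145 - 0.05596i)|101⟩ + (0.02549 - 0.1357i)|110⟩ + (-0.03697 + 0.001321i)|111⟩

amp(|b₁b₂…⟩) = product of the factor amplitudes for bits b₁, b₂, …; only kets whose every factor amplitude is nonzero survive.
|000⟩: (-0.9623)(-0.8509)(0.9659) = 0.7909
|001⟩: (-0.9623)(-0.8509)(-0.05683 - 0.2525i) = (-0.04653 - 0.2068i)
|010⟩: (-0.9623)(0.2054 + 0.4835i)(0.9659) = (-0.1909 - 0.4494i)
|011⟩: (-0.9623)(0.2054 + 0.4835i)(-0.05683 - 0.2525i) = (-0.1062 + 0.07635i)
|100⟩: (-0.2265 - 0.1508i)(-0.8509)(0.9659) = (0.1862 + 0.1239i)
|101⟩: (-0.2265 - 0.1508i)(-0.8509)(-0.05683 - 0.2525i) = (0.02145 - 0.05596i)
|110⟩: (-0.2265 - 0.1508i)(0.2054 + 0.4835i)(0.9659) = (0.02549 - 0.1357i)
|111⟩: (-0.2265 - 0.1508i)(0.2054 + 0.4835i)(-0.05683 - 0.2525i) = (-0.03697 + 0.001321i)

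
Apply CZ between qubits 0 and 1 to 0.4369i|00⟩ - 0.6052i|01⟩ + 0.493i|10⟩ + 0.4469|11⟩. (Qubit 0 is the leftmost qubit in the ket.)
0.4369i|00⟩ - 0.6052i|01⟩ + 0.493i|10⟩ - 0.4469|11⟩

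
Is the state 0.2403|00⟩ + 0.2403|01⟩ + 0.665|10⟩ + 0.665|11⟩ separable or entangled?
Separable

Writing the state as a|00⟩ + b|01⟩ + c|10⟩ + d|11⟩, it is a product state iff ad − bc = 0.
Here (a, b, c, d) = (0.2403, 0.2403, 0.665, 0.665): ad − bc = (0.2403)(0.665) − (0.2403)(0.665) = 0, so the state is separable.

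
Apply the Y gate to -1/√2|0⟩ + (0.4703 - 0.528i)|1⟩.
(-0.528 - 0.4703i)|0⟩ - (1/√2)i|1⟩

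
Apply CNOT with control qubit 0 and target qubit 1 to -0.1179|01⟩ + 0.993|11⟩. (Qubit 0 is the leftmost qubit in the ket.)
-0.1179|01⟩ + 0.993|10⟩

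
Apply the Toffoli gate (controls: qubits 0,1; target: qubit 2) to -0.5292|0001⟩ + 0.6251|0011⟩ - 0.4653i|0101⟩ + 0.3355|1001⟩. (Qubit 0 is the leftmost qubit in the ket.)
-0.5292|0001⟩ + 0.6251|0011⟩ - 0.4653i|0101⟩ + 0.3355|1001⟩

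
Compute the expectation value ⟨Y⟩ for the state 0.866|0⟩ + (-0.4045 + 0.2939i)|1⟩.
0.509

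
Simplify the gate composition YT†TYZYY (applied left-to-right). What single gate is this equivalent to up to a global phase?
Z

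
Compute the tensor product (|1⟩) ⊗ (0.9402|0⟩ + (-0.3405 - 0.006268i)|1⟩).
0.9402|10⟩ + (-0.3405 - 0.006268i)|11⟩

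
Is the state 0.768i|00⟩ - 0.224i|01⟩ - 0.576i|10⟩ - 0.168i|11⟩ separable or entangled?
Entangled

Writing the state as a|00⟩ + b|01⟩ + c|10⟩ + d|11⟩, it is a product state iff ad − bc = 0.
Here (a, b, c, d) = (0.768i, -0.224i, -0.576i, -0.168i): ad − bc = (0.768i)(-0.168i) − (-0.224i)(-0.576i) = 0.258 ≠ 0, so the state is entangled.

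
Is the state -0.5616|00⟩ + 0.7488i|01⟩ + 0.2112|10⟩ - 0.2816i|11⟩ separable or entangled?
Separable

Writing the state as a|00⟩ + b|01⟩ + c|10⟩ + d|11⟩, it is a product state iff ad − bc = 0.
Here (a, b, c, d) = (-0.5616, 0.7488i, 0.2112, -0.2816i): ad − bc = (-0.5616)(-0.2816i) − (0.7488i)(0.2112) = 0, so the state is separable.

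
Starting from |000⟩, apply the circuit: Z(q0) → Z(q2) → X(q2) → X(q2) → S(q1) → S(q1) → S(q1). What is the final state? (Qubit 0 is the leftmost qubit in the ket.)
|000⟩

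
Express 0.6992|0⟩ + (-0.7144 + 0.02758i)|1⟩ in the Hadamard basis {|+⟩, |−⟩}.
(-0.01075 + 0.0195i)|+⟩ + (0.9996 - 0.0195i)|−⟩

With |ψ⟩ = α|0⟩ + β|1⟩, the Hadamard-basis coefficients are ⟨+|ψ⟩ = (α + β)/√2 and ⟨−|ψ⟩ = (α − β)/√2.
Here α = 0.6992, β = (-0.7144 + 0.02758i): (α + β)/√2 = (-0.01075 + 0.0195i), (α − β)/√2 = (0.9996 - 0.0195i).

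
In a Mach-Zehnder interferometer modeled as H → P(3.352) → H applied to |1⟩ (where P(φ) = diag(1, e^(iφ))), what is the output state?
(0.989 + 0.1044i)|0⟩ + (0.01103 - 0.1044i)|1⟩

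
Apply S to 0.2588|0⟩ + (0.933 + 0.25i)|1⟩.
0.2588|0⟩ + (-0.25 + 0.933i)|1⟩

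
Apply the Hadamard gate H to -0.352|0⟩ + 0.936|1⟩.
0.413|0⟩ - 0.9108|1⟩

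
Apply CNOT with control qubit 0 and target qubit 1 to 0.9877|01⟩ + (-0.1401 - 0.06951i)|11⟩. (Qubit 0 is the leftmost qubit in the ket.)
0.9877|01⟩ + (-0.1401 - 0.06951i)|10⟩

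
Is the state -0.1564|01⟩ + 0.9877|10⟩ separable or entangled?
Entangled

Writing the state as a|00⟩ + b|01⟩ + c|10⟩ + d|11⟩, it is a product state iff ad − bc = 0.
Here (a, b, c, d) = (0, -0.1564, 0.9877, 0): ad − bc = (0)(0) − (-0.1564)(0.9877) = 0.1545 ≠ 0, so the state is entangled.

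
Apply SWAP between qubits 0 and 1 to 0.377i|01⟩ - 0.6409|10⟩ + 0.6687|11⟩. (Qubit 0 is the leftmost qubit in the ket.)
-0.6409|01⟩ + 0.377i|10⟩ + 0.6687|11⟩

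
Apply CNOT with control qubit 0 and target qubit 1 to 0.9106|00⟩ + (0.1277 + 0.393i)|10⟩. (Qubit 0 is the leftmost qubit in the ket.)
0.9106|00⟩ + (0.1277 + 0.393i)|11⟩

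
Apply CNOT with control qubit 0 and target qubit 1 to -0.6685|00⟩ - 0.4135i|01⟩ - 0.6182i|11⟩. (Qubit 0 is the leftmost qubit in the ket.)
-0.6685|00⟩ - 0.4135i|01⟩ - 0.6182i|10⟩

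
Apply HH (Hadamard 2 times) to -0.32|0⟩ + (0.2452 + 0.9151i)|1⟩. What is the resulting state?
-0.32|0⟩ + (0.2452 + 0.9151i)|1⟩

H² = I, so an even number of Hadamards cancels: H^2 = I and the state is unchanged.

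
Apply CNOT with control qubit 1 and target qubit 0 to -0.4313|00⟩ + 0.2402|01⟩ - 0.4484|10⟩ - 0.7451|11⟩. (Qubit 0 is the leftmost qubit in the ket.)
-0.4313|00⟩ - 0.7451|01⟩ - 0.4484|10⟩ + 0.2402|11⟩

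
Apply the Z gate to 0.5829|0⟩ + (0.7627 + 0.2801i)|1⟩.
0.5829|0⟩ + (-0.7627 - 0.2801i)|1⟩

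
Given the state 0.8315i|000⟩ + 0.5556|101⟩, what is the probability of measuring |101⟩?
0.3087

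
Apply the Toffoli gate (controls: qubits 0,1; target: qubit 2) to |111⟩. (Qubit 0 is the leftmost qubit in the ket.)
|110⟩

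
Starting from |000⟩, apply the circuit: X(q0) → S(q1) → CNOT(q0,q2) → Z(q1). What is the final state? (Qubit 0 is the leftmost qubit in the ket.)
|101⟩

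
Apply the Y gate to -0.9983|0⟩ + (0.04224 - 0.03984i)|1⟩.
(-0.03984 - 0.04224i)|0⟩ - 0.9983i|1⟩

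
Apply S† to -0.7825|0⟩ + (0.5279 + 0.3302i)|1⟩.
-0.7825|0⟩ + (0.3302 - 0.5279i)|1⟩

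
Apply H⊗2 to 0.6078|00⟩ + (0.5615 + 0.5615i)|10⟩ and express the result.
(0.5847 + 0.2808i)|00⟩ + (0.5847 + 0.2808i)|01⟩ + (0.02315 - 0.2808i)|10⟩ + (0.02315 - 0.2808i)|11⟩

H⊗2 gives amp(|y⟩) = (1/2) Σ_x (−1)^(x·y) amp(|x⟩), where x·y is the number of positions in which both x and y have a 1.
|00⟩: (0.6078 + (0.5615 + 0.5615i))/2 = (0.5847 + 0.2808i)
|01⟩: (0.6078 + (0.5615 + 0.5615i))/2 = (0.5847 + 0.2808i)
|10⟩: (0.6078 - (0.5615 + 0.5615i))/2 = (0.02315 - 0.2808i)
|11⟩: (0.6078 - (0.5615 + 0.5615i))/2 = (0.02315 - 0.2808i)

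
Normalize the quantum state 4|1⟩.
|1⟩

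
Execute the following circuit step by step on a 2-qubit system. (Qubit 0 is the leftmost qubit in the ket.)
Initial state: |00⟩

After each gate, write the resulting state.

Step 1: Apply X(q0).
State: |10⟩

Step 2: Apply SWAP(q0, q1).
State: |01⟩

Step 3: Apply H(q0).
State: 1/√2|01⟩ + 1/√2|11⟩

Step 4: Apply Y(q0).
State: -(1/√2)i|01⟩ + (1/√2)i|11⟩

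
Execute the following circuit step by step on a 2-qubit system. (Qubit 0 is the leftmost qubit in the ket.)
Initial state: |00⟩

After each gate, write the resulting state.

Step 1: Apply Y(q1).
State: i|01⟩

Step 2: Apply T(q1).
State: (-1/√2 + (1/√2)i)|01⟩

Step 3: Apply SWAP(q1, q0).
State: (-1/√2 + (1/√2)i)|10⟩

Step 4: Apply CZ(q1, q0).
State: (-1/√2 + (1/√2)i)|10⟩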